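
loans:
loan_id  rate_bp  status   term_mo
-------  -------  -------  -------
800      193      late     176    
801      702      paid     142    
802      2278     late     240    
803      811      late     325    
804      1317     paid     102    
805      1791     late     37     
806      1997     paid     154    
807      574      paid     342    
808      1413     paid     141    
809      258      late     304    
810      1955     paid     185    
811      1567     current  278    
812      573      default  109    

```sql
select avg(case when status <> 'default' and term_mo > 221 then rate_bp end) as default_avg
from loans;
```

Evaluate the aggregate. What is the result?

loan_id=800: ✗
loan_id=801: ✗
loan_id=802: ✓ → 2278
loan_id=803: ✓ → 811
loan_id=804: ✗
loan_id=805: ✗
loan_id=806: ✗
loan_id=807: ✓ → 574
loan_id=808: ✗
loan_id=809: ✓ → 258
loan_id=810: ✗
loan_id=811: ✓ → 1567
loan_id=812: ✗
default_avg = (2278 + 811 + 574 + 258 + 1567) / 5 = 1097.6

1097.6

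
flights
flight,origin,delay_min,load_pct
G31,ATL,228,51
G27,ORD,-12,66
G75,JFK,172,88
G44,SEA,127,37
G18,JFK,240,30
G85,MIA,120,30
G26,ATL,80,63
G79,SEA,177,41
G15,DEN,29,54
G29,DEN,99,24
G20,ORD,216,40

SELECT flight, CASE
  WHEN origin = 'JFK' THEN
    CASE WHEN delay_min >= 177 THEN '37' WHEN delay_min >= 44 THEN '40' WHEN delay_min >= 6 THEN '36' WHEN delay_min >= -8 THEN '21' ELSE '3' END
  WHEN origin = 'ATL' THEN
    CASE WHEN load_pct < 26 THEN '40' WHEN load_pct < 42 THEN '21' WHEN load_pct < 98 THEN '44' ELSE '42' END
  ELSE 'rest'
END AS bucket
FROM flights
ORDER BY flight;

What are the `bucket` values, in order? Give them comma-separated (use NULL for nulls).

rest, 37, rest, 44, rest, rest, 44, rest, 40, rest, rest

flight=G15: origin='DEN' → outer ELSE → rest
flight=G18: origin='JFK' → inner[delay_min >= 177] → 37
flight=G20: origin='ORD' → outer ELSE → rest
flight=G26: origin='ATL' → inner[load_pct < 98] → 44
flight=G27: origin='ORD' → outer ELSE → rest
flight=G29: origin='DEN' → outer ELSE → rest
flight=G31: origin='ATL' → inner[load_pct < 98] → 44
flight=G44: origin='SEA' → outer ELSE → rest
flight=G75: origin='JFK' → inner[delay_min >= 44] → 40
flight=G79: origin='SEA' → outer ELSE → rest
flight=G85: origin='MIA' → outer ELSE → rest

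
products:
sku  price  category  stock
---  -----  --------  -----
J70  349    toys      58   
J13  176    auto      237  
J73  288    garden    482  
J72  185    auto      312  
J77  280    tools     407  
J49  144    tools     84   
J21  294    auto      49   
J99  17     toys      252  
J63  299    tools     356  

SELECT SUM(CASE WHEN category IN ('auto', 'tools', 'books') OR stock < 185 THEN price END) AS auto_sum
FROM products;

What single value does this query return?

1727

sku=J70: ✓ → 349
sku=J13: ✓ → 176
sku=J73: ✗
sku=J72: ✓ → 185
sku=J77: ✓ → 280
sku=J49: ✓ → 144
sku=J21: ✓ → 294
sku=J99: ✗
sku=J63: ✓ → 299
auto_sum = 349 + 176 + 185 + 280 + 144 + 294 + 299 = 1727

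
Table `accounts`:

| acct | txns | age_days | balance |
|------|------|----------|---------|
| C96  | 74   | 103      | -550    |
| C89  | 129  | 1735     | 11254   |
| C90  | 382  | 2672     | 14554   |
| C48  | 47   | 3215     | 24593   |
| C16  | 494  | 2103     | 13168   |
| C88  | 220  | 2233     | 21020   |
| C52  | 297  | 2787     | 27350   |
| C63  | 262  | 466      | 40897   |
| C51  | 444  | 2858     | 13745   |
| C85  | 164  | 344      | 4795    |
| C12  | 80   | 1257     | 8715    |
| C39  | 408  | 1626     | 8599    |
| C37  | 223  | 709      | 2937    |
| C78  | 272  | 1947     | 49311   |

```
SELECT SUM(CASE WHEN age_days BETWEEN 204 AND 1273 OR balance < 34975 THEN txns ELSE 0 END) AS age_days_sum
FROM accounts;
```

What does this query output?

3224

acct=C96: ✓ → 74
acct=C89: ✓ → 129
acct=C90: ✓ → 382
acct=C48: ✓ → 47
acct=C16: ✓ → 494
acct=C88: ✓ → 220
acct=C52: ✓ → 297
acct=C63: ✓ → 262
acct=C51: ✓ → 444
acct=C85: ✓ → 164
acct=C12: ✓ → 80
acct=C39: ✓ → 408
acct=C37: ✓ → 223
acct=C78: ✗
age_days_sum = 74 + 129 + 382 + 47 + 494 + 220 + 297 + 262 + 444 + 164 + 80 + 408 + 223 = 3224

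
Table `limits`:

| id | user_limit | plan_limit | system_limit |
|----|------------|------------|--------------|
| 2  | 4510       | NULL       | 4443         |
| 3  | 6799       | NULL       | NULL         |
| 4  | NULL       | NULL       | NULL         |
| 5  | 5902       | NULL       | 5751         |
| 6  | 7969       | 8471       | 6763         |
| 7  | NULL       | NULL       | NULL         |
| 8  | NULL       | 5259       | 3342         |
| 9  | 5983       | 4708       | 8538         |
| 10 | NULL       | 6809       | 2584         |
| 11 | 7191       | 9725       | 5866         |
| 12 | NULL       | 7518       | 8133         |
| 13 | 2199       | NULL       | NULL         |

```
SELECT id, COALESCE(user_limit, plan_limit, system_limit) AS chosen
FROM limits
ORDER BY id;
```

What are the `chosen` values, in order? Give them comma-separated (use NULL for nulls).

4510, 6799, NULL, 5902, 7969, NULL, 5259, 5983, 6809, 7191, 7518, 2199

id=2: user_limit=4510 → 4510
id=3: user_limit=6799 → 6799
id=4: user_limit=NULL, plan_limit=NULL, system_limit=NULL (all NULL) → NULL
id=5: user_limit=5902 → 5902
id=6: user_limit=7969 → 7969
id=7: user_limit=NULL, plan_limit=NULL, system_limit=NULL (all NULL) → NULL
id=8: user_limit=NULL, plan_limit=5259 → 5259
id=9: user_limit=5983 → 5983
id=10: user_limit=NULL, plan_limit=6809 → 6809
id=11: user_limit=7191 → 7191
id=12: user_limit=NULL, plan_limit=7518 → 7518
id=13: user_limit=2199 → 2199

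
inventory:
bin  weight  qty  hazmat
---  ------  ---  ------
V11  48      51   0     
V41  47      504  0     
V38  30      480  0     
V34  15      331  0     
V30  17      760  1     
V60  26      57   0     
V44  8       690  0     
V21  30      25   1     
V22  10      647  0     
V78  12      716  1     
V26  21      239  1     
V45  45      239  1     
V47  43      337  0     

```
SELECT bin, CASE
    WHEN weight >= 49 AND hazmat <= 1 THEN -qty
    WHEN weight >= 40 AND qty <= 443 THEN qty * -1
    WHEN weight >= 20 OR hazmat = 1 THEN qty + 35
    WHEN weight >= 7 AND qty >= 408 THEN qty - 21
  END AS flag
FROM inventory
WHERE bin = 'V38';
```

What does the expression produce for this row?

bin = V38: weight=30, qty=480, hazmat=0.
weight >= 49 AND hazmat <= 1 → false
weight >= 40 AND qty <= 443 → false
weight >= 20 OR hazmat = 1 → true → 515

515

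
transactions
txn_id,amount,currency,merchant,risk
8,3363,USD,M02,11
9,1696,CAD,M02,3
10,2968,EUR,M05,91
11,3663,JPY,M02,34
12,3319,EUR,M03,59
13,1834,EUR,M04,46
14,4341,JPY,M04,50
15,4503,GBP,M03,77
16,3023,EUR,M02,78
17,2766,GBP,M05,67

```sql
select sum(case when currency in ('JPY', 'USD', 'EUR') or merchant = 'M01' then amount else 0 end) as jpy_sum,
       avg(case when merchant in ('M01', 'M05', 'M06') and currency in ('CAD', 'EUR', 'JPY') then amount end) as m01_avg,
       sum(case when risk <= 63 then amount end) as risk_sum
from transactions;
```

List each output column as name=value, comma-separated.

jpy_sum=22511, m01_avg=2968, risk_sum=18216

[jpy_sum: currency in ('JPY', 'USD', 'EUR') or merchant = 'M01']
txn_id=8: ✓ → 3363
txn_id=9: ✗
txn_id=10: ✓ → 2968
txn_id=11: ✓ → 3663
txn_id=12: ✓ → 3319
txn_id=13: ✓ → 1834
txn_id=14: ✓ → 4341
txn_id=15: ✗
txn_id=16: ✓ → 3023
txn_id=17: ✗
jpy_sum = 3363 + 2968 + 3663 + 3319 + 1834 + 4341 + 3023 = 22511
—
[m01_avg: merchant in ('M01', 'M05', 'M06') and currency in ('CAD', 'EUR', 'JPY')]
txn_id=8: ✗
txn_id=9: ✗
txn_id=10: ✓ → 2968
txn_id=11: ✗
txn_id=12: ✗
txn_id=13: ✗
txn_id=14: ✗
txn_id=15: ✗
txn_id=16: ✗
txn_id=17: ✗
m01_avg = 2968
—
[risk_sum: risk <= 63]
txn_id=8: ✓ → 3363
txn_id=9: ✓ → 1696
txn_id=10: ✗
txn_id=11: ✓ → 3663
txn_id=12: ✓ → 3319
txn_id=13: ✓ → 1834
txn_id=14: ✓ → 4341
txn_id=15: ✗
txn_id=16: ✗
txn_id=17: ✗
risk_sum = 3363 + 1696 + 3663 + 3319 + 1834 + 4341 = 18216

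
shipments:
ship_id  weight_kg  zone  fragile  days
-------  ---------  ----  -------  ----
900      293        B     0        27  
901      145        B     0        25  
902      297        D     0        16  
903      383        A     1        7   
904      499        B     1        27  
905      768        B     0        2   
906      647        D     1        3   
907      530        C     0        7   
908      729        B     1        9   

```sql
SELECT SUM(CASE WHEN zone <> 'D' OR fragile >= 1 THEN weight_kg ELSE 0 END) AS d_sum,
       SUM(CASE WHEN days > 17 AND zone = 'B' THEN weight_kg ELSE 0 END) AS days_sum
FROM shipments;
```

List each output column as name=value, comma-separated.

[d_sum: zone <> 'D' OR fragile >= 1]
ship_id=900: ✓ → 293
ship_id=901: ✓ → 145
ship_id=902: ✗
ship_id=903: ✓ → 383
ship_id=904: ✓ → 499
ship_id=905: ✓ → 768
ship_id=906: ✓ → 647
ship_id=907: ✓ → 530
ship_id=908: ✓ → 729
d_sum = 293 + 145 + 383 + 499 + 768 + 647 + 530 + 729 = 3994
—
[days_sum: days > 17 AND zone = 'B']
ship_id=900: ✓ → 293
ship_id=901: ✓ → 145
ship_id=902: ✗
ship_id=903: ✗
ship_id=904: ✓ → 499
ship_id=905: ✗
ship_id=906: ✗
ship_id=907: ✗
ship_id=908: ✗
days_sum = 293 + 145 + 499 = 937

d_sum=3994, days_sum=937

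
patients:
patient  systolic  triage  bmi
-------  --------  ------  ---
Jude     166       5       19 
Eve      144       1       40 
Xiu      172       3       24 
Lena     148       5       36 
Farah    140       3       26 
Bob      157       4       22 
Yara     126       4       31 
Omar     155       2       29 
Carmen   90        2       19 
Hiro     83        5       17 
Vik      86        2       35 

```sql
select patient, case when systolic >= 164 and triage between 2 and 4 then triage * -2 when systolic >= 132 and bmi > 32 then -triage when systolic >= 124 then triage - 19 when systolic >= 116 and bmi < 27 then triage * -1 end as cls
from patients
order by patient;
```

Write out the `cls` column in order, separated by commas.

-15, NULL, -1, -16, NULL, -14, -5, -17, NULL, -6, -15

patient=Bob: systolic >= 124 → -15
patient=Carmen: (no match → NULL) → NULL
patient=Eve: systolic >= 132 and bmi > 32 → -1
patient=Farah: systolic >= 124 → -16
patient=Hiro: (no match → NULL) → NULL
patient=Jude: systolic >= 124 → -14
patient=Lena: systolic >= 132 and bmi > 32 → -5
patient=Omar: systolic >= 124 → -17
patient=Vik: (no match → NULL) → NULL
patient=Xiu: systolic >= 164 and triage between 2 and 4 → -6
patient=Yara: systolic >= 124 → -15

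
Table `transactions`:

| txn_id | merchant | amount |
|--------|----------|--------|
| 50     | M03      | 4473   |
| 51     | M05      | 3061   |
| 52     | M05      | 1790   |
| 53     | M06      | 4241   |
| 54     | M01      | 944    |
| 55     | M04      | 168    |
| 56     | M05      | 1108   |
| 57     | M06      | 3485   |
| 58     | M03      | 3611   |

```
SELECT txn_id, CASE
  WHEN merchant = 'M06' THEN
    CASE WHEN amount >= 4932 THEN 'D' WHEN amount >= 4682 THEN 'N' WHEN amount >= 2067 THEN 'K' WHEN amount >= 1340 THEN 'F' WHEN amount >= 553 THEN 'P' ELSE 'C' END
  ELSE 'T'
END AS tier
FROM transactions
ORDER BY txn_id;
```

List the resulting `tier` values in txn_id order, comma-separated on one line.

T, T, T, K, T, T, T, K, T

txn_id=50: merchant='M03' → outer ELSE → T
txn_id=51: merchant='M05' → outer ELSE → T
txn_id=52: merchant='M05' → outer ELSE → T
txn_id=53: merchant='M06' → inner[amount >= 2067] → K
txn_id=54: merchant='M01' → outer ELSE → T
txn_id=55: merchant='M04' → outer ELSE → T
txn_id=56: merchant='M05' → outer ELSE → T
txn_id=57: merchant='M06' → inner[amount >= 2067] → K
txn_id=58: merchant='M03' → outer ELSE → T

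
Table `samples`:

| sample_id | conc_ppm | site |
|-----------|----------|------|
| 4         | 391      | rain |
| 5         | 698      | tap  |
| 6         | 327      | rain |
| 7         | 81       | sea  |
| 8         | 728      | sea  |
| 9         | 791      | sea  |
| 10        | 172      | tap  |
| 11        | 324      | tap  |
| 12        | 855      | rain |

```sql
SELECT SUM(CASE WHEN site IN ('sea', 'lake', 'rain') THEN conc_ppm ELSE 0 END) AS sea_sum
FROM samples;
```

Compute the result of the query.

sample_id=4: ✓ → 391
sample_id=5: ✗
sample_id=6: ✓ → 327
sample_id=7: ✓ → 81
sample_id=8: ✓ → 728
sample_id=9: ✓ → 791
sample_id=10: ✗
sample_id=11: ✗
sample_id=12: ✓ → 855
sea_sum = 391 + 327 + 81 + 728 + 791 + 855 = 3173

3173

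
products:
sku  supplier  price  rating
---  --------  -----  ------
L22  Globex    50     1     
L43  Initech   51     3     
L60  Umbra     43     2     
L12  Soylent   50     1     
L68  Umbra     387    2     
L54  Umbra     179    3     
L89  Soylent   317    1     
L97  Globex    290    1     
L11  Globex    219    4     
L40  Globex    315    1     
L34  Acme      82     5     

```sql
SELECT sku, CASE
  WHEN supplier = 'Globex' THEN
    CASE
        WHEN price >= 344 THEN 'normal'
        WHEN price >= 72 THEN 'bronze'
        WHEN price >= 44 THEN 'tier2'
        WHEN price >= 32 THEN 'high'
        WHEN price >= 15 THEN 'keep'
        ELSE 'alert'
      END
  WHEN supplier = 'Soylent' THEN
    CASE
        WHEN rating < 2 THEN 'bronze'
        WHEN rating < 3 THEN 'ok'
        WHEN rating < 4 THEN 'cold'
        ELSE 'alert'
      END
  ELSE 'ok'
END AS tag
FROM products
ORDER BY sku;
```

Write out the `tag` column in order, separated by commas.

bronze, bronze, tier2, ok, bronze, ok, ok, ok, ok, bronze, bronze

sku=L11: supplier='Globex' → inner[price >= 72] → bronze
sku=L12: supplier='Soylent' → inner[rating < 2] → bronze
sku=L22: supplier='Globex' → inner[price >= 44] → tier2
sku=L34: supplier='Acme' → outer ELSE → ok
sku=L40: supplier='Globex' → inner[price >= 72] → bronze
sku=L43: supplier='Initech' → outer ELSE → ok
sku=L54: supplier='Umbra' → outer ELSE → ok
sku=L60: supplier='Umbra' → outer ELSE → ok
sku=L68: supplier='Umbra' → outer ELSE → ok
sku=L89: supplier='Soylent' → inner[rating < 2] → bronze
sku=L97: supplier='Globex' → inner[price >= 72] → bronze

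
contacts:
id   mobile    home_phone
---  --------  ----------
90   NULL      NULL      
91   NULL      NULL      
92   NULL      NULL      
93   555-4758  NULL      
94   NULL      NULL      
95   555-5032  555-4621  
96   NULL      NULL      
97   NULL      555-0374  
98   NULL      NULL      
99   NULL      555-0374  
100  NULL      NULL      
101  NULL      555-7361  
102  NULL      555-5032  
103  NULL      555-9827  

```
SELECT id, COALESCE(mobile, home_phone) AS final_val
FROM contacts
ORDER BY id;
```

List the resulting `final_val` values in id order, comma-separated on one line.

id=90: mobile=NULL, home_phone=NULL (all NULL) → NULL
id=91: mobile=NULL, home_phone=NULL (all NULL) → NULL
id=92: mobile=NULL, home_phone=NULL (all NULL) → NULL
id=93: mobile=555-4758 → 555-4758
id=94: mobile=NULL, home_phone=NULL (all NULL) → NULL
id=95: mobile=555-5032 → 555-5032
id=96: mobile=NULL, home_phone=NULL (all NULL) → NULL
id=97: mobile=NULL, home_phone=555-0374 → 555-0374
id=98: mobile=NULL, home_phone=NULL (all NULL) → NULL
id=99: mobile=NULL, home_phone=555-0374 → 555-0374
id=100: mobile=NULL, home_phone=NULL (all NULL) → NULL
id=101: mobile=NULL, home_phone=555-7361 → 555-7361
id=102: mobile=NULL, home_phone=555-5032 → 555-5032
id=103: mobile=NULL, home_phone=555-9827 → 555-9827

NULL, NULL, NULL, 555-4758, NULL, 555-5032, NULL, 555-0374, NULL, 555-0374, NULL, 555-7361, 555-5032, 555-9827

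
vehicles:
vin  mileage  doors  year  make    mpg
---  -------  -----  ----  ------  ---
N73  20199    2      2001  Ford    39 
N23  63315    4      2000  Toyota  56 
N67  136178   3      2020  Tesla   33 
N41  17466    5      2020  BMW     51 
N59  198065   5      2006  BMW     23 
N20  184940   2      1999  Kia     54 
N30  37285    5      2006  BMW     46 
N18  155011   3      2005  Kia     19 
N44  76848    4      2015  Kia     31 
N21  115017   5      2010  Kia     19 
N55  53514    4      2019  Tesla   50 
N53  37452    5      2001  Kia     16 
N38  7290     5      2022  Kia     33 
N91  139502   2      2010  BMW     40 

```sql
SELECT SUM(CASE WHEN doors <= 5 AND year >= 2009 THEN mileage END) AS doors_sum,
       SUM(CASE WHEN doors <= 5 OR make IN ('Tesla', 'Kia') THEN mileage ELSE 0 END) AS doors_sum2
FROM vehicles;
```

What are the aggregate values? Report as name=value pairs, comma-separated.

[doors_sum: doors <= 5 AND year >= 2009]
vin=N73: ✗
vin=N23: ✗
vin=N67: ✓ → 136178
vin=N41: ✓ → 17466
vin=N59: ✗
vin=N20: ✗
vin=N30: ✗
vin=N18: ✗
vin=N44: ✓ → 76848
vin=N21: ✓ → 115017
vin=N55: ✓ → 53514
vin=N53: ✗
vin=N38: ✓ → 7290
vin=N91: ✓ → 139502
doors_sum = 136178 + 17466 + 76848 + 115017 + 53514 + 7290 + 139502 = 545815
—
[doors_sum2: doors <= 5 OR make IN ('Tesla', 'Kia')]
vin=N73: ✓ → 20199
vin=N23: ✓ → 63315
vin=N67: ✓ → 136178
vin=N41: ✓ → 17466
vin=N59: ✓ → 198065
vin=N20: ✓ → 184940
vin=N30: ✓ → 37285
vin=N18: ✓ → 155011
vin=N44: ✓ → 76848
vin=N21: ✓ → 115017
vin=N55: ✓ → 53514
vin=N53: ✓ → 37452
vin=N38: ✓ → 7290
vin=N91: ✓ → 139502
doors_sum2 = 20199 + 63315 + 136178 + 17466 + 198065 + 184940 + 37285 + 155011 + 76848 + 115017 + 53514 + 37452 + 7290 + 139502 = 1242082

doors_sum=545815, doors_sum2=1242082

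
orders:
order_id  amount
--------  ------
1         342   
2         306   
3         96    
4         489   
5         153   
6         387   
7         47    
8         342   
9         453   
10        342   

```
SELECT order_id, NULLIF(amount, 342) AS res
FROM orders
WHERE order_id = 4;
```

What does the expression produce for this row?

489

order_id = 4: amount=489.
amount=489 vs 342: differ → 489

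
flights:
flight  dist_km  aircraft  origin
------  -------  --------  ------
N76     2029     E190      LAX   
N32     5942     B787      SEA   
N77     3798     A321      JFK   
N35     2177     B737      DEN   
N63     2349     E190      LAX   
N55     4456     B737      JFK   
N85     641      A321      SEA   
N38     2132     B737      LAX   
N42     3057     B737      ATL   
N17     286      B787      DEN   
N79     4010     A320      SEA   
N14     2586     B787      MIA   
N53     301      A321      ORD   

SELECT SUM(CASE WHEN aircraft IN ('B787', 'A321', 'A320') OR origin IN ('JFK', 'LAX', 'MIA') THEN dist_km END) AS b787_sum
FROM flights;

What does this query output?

28530

flight=N76: ✓ → 2029
flight=N32: ✓ → 5942
flight=N77: ✓ → 3798
flight=N35: ✗
flight=N63: ✓ → 2349
flight=N55: ✓ → 4456
flight=N85: ✓ → 641
flight=N38: ✓ → 2132
flight=N42: ✗
flight=N17: ✓ → 286
flight=N79: ✓ → 4010
flight=N14: ✓ → 2586
flight=N53: ✓ → 301
b787_sum = 2029 + 5942 + 3798 + 2349 + 4456 + 641 + 2132 + 286 + 4010 + 2586 + 301 = 28530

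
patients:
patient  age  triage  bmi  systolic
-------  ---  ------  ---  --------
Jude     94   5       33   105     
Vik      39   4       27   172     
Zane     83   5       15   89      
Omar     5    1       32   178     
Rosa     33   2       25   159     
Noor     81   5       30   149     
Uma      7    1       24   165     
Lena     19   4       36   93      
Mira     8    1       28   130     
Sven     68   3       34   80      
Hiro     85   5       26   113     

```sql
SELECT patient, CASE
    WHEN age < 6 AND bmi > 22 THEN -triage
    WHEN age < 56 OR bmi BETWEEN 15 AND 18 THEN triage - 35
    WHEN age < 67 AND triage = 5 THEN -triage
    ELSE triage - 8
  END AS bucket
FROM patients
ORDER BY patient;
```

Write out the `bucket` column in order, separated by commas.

-3, -3, -31, -34, -3, -1, -33, -5, -34, -31, -30

patient=Hiro: ELSE → -3
patient=Jude: ELSE → -3
patient=Lena: age < 56 OR bmi BETWEEN 15 AND 18 → -31
patient=Mira: age < 56 OR bmi BETWEEN 15 AND 18 → -34
patient=Noor: ELSE → -3
patient=Omar: age < 6 AND bmi > 22 → -1
patient=Rosa: age < 56 OR bmi BETWEEN 15 AND 18 → -33
patient=Sven: ELSE → -5
patient=Uma: age < 56 OR bmi BETWEEN 15 AND 18 → -34
patient=Vik: age < 56 OR bmi BETWEEN 15 AND 18 → -31
patient=Zane: age < 56 OR bmi BETWEEN 15 AND 18 → -30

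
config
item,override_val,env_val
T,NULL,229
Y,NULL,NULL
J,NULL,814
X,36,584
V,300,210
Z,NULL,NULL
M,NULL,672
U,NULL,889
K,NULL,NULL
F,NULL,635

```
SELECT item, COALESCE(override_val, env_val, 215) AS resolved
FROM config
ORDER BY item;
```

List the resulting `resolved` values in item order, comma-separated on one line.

635, 814, 215, 672, 229, 889, 300, 36, 215, 215

item=F: override_val=NULL, env_val=635 → 635
item=J: override_val=NULL, env_val=814 → 814
item=K: override_val=NULL, env_val=NULL, → literal 215 → 215
item=M: override_val=NULL, env_val=672 → 672
item=T: override_val=NULL, env_val=229 → 229
item=U: override_val=NULL, env_val=889 → 889
item=V: override_val=300 → 300
item=X: override_val=36 → 36
item=Y: override_val=NULL, env_val=NULL, → literal 215 → 215
item=Z: override_val=NULL, env_val=NULL, → literal 215 → 215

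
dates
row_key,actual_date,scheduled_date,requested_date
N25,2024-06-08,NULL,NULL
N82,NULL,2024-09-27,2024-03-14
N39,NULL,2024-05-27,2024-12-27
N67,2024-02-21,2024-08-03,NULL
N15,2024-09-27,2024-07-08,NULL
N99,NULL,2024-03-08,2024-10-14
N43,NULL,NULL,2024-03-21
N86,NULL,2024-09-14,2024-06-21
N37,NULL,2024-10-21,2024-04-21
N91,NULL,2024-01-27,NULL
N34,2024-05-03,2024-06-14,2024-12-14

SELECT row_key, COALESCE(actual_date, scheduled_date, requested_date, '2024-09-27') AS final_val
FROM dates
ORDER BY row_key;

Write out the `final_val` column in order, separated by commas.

2024-09-27, 2024-06-08, 2024-05-03, 2024-10-21, 2024-05-27, 2024-03-21, 2024-02-21, 2024-09-27, 2024-09-14, 2024-01-27, 2024-03-08

row_key=N15: actual_date=2024-09-27 → 2024-09-27
row_key=N25: actual_date=2024-06-08 → 2024-06-08
row_key=N34: actual_date=2024-05-03 → 2024-05-03
row_key=N37: actual_date=NULL, scheduled_date=2024-10-21 → 2024-10-21
row_key=N39: actual_date=NULL, scheduled_date=2024-05-27 → 2024-05-27
row_key=N43: actual_date=NULL, scheduled_date=NULL, requested_date=2024-03-21 → 2024-03-21
row_key=N67: actual_date=2024-02-21 → 2024-02-21
row_key=N82: actual_date=NULL, scheduled_date=2024-09-27 → 2024-09-27
row_key=N86: actual_date=NULL, scheduled_date=2024-09-14 → 2024-09-14
row_key=N91: actual_date=NULL, scheduled_date=2024-01-27 → 2024-01-27
row_key=N99: actual_date=NULL, scheduled_date=2024-03-08 → 2024-03-08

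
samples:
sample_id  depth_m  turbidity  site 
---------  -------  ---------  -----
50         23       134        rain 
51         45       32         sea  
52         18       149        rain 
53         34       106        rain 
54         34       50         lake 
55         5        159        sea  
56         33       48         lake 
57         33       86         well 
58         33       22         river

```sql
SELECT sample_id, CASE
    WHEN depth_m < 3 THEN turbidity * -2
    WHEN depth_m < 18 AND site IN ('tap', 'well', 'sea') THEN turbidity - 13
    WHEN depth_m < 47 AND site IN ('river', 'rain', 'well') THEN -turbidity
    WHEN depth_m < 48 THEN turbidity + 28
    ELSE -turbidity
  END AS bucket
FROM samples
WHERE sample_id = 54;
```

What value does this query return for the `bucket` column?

sample_id = 54: depth_m=34, turbidity=50, site=lake.
depth_m < 3 → false
depth_m < 18 AND site IN ('tap', 'well', 'sea') → false
depth_m < 47 AND site IN ('river', 'rain', 'well') → false
depth_m < 48 → true → 78

78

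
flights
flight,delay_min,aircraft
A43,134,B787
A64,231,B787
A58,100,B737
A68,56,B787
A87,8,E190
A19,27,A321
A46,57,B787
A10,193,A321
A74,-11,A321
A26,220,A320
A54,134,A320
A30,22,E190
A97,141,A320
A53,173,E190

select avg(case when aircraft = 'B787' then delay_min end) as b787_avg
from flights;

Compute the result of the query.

flight=A43: ✓ → 134
flight=A64: ✓ → 231
flight=A58: ✗
flight=A68: ✓ → 56
flight=A87: ✗
flight=A19: ✗
flight=A46: ✓ → 57
flight=A10: ✗
flight=A74: ✗
flight=A26: ✗
flight=A54: ✗
flight=A30: ✗
flight=A97: ✗
flight=A53: ✗
b787_avg = (134 + 231 + 56 + 57) / 4 = 119.5

119.5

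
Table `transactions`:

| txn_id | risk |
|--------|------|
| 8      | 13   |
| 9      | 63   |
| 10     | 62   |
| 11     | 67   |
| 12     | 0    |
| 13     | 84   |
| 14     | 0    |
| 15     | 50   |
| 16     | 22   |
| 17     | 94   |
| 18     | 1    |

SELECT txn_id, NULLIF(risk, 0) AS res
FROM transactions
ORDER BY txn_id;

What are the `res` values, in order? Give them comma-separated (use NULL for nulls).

13, 63, 62, 67, NULL, 84, NULL, 50, 22, 94, 1

txn_id=8: risk=13 vs 0: differ → 13
txn_id=9: risk=63 vs 0: differ → 63
txn_id=10: risk=62 vs 0: differ → 62
txn_id=11: risk=67 vs 0: differ → 67
txn_id=12: risk=0 vs 0: equal → NULL
txn_id=13: risk=84 vs 0: differ → 84
txn_id=14: risk=0 vs 0: equal → NULL
txn_id=15: risk=50 vs 0: differ → 50
txn_id=16: risk=22 vs 0: differ → 22
txn_id=17: risk=94 vs 0: differ → 94
txn_id=18: risk=1 vs 0: differ → 1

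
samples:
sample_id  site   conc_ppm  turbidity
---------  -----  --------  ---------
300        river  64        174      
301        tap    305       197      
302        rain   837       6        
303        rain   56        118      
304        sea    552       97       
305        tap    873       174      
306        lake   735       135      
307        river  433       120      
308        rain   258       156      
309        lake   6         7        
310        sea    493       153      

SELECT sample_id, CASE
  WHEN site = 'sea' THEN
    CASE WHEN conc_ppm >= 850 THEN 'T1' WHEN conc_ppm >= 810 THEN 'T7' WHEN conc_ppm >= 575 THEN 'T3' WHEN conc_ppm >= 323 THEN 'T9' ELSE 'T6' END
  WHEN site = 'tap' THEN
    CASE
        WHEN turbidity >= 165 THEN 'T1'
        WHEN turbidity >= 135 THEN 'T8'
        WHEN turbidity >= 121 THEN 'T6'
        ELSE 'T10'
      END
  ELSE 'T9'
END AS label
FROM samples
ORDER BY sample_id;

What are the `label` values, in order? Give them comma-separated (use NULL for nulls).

T9, T1, T9, T9, T9, T1, T9, T9, T9, T9, T9

sample_id=300: site='river' → outer ELSE → T9
sample_id=301: site='tap' → inner[turbidity >= 165] → T1
sample_id=302: site='rain' → outer ELSE → T9
sample_id=303: site='rain' → outer ELSE → T9
sample_id=304: site='sea' → inner[conc_ppm >= 323] → T9
sample_id=305: site='tap' → inner[turbidity >= 165] → T1
sample_id=306: site='lake' → outer ELSE → T9
sample_id=307: site='river' → outer ELSE → T9
sample_id=308: site='rain' → outer ELSE → T9
sample_id=309: site='lake' → outer ELSE → T9
sample_id=310: site='sea' → inner[conc_ppm >= 323] → T9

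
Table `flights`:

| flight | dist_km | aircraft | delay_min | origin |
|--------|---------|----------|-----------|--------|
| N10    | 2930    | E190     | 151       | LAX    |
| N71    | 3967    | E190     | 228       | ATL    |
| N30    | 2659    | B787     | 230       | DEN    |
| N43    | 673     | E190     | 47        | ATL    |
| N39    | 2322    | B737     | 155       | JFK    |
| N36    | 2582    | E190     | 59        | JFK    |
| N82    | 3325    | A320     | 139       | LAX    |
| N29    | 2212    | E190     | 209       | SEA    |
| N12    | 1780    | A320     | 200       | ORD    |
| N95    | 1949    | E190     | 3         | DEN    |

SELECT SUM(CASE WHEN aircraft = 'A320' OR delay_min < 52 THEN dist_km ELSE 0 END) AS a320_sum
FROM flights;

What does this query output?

7727

flight=N10: ✗
flight=N71: ✗
flight=N30: ✗
flight=N43: ✓ → 673
flight=N39: ✗
flight=N36: ✗
flight=N82: ✓ → 3325
flight=N29: ✗
flight=N12: ✓ → 1780
flight=N95: ✓ → 1949
a320_sum = 673 + 3325 + 1780 + 1949 = 7727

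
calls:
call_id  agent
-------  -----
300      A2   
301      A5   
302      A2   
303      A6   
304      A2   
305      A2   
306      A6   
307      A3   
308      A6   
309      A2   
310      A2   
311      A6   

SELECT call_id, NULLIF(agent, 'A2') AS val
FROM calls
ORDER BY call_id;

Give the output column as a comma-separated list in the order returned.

NULL, A5, NULL, A6, NULL, NULL, A6, A3, A6, NULL, NULL, A6

call_id=300: agent=A2 vs A2: equal → NULL
call_id=301: agent=A5 vs A2: differ → A5
call_id=302: agent=A2 vs A2: equal → NULL
call_id=303: agent=A6 vs A2: differ → A6
call_id=304: agent=A2 vs A2: equal → NULL
call_id=305: agent=A2 vs A2: equal → NULL
call_id=306: agent=A6 vs A2: differ → A6
call_id=307: agent=A3 vs A2: differ → A3
call_id=308: agent=A6 vs A2: differ → A6
call_id=309: agent=A2 vs A2: equal → NULL
call_id=310: agent=A2 vs A2: equal → NULL
call_id=311: agent=A6 vs A2: differ → A6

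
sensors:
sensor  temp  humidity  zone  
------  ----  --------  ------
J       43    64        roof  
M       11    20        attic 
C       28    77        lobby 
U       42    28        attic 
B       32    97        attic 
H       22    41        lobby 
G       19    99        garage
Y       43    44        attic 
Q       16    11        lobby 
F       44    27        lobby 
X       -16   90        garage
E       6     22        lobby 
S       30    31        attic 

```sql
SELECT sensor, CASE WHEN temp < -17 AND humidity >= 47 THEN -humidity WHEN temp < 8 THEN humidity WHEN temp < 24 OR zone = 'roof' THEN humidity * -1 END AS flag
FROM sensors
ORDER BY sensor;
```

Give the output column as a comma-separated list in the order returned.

sensor=B: (no match → NULL) → NULL
sensor=C: (no match → NULL) → NULL
sensor=E: temp < 8 → 22
sensor=F: (no match → NULL) → NULL
sensor=G: temp < 24 OR zone = 'roof' → -99
sensor=H: temp < 24 OR zone = 'roof' → -41
sensor=J: temp < 24 OR zone = 'roof' → -64
sensor=M: temp < 24 OR zone = 'roof' → -20
sensor=Q: temp < 24 OR zone = 'roof' → -11
sensor=S: (no match → NULL) → NULL
sensor=U: (no match → NULL) → NULL
sensor=X: temp < 8 → 90
sensor=Y: (no match → NULL) → NULL

NULL, NULL, 22, NULL, -99, -41, -64, -20, -11, NULL, NULL, 90, NULL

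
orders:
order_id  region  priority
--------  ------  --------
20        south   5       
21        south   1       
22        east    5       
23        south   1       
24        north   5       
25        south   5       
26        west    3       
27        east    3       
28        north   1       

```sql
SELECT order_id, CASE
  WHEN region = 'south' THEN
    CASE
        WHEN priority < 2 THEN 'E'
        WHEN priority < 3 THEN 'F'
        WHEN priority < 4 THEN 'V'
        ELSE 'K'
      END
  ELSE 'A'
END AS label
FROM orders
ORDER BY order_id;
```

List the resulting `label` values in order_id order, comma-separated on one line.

K, E, A, E, A, K, A, A, A

order_id=20: region='south' → inner[ELSE] → K
order_id=21: region='south' → inner[priority < 2] → E
order_id=22: region='east' → outer ELSE → A
order_id=23: region='south' → inner[priority < 2] → E
order_id=24: region='north' → outer ELSE → A
order_id=25: region='south' → inner[ELSE] → K
order_id=26: region='west' → outer ELSE → A
order_id=27: region='east' → outer ELSE → A
order_id=28: region='north' → outer ELSE → A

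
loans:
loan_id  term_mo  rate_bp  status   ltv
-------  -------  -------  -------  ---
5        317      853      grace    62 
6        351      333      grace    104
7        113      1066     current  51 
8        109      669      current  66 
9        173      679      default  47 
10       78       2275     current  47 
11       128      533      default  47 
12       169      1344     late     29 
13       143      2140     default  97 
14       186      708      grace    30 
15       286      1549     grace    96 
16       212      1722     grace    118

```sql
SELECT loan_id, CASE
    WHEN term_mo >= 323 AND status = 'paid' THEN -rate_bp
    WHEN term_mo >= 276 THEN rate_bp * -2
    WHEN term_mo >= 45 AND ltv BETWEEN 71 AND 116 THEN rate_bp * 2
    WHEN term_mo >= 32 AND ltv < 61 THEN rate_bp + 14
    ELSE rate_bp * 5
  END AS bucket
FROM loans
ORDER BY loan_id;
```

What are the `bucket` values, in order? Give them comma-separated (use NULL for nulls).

-1706, -666, 1080, 3345, 693, 2289, 547, 1358, 4280, 722, -3098, 8610

loan_id=5: term_mo >= 276 → -1706
loan_id=6: term_mo >= 276 → -666
loan_id=7: term_mo >= 32 AND ltv < 61 → 1080
loan_id=8: ELSE → 3345
loan_id=9: term_mo >= 32 AND ltv < 61 → 693
loan_id=10: term_mo >= 32 AND ltv < 61 → 2289
loan_id=11: term_mo >= 32 AND ltv < 61 → 547
loan_id=12: term_mo >= 32 AND ltv < 61 → 1358
loan_id=13: term_mo >= 45 AND ltv BETWEEN 71 AND 116 → 4280
loan_id=14: term_mo >= 32 AND ltv < 61 → 722
loan_id=15: term_mo >= 276 → -3098
loan_id=16: ELSE → 8610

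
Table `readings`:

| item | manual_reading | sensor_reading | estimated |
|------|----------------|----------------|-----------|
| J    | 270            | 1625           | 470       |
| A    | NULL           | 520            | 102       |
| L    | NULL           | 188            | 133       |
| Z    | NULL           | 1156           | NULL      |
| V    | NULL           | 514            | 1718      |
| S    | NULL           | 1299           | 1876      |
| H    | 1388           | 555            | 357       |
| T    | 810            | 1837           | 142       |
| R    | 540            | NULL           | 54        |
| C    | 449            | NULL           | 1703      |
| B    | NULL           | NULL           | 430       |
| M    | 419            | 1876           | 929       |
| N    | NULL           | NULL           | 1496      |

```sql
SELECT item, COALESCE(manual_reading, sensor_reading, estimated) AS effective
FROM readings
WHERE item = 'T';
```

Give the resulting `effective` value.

810

item = T: manual_reading=810, sensor_reading=1837, estimated=142.
manual_reading=810 → 810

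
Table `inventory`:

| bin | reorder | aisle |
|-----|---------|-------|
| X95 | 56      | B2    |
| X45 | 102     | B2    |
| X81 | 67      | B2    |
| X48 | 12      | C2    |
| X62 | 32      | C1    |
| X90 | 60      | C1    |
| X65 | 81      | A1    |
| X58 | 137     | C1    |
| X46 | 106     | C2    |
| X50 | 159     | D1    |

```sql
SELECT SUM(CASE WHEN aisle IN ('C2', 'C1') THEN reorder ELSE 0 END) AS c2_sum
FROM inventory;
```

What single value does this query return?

bin=X95: ✗
bin=X45: ✗
bin=X81: ✗
bin=X48: ✓ → 12
bin=X62: ✓ → 32
bin=X90: ✓ → 60
bin=X65: ✗
bin=X58: ✓ → 137
bin=X46: ✓ → 106
bin=X50: ✗
c2_sum = 12 + 32 + 60 + 137 + 106 = 347

347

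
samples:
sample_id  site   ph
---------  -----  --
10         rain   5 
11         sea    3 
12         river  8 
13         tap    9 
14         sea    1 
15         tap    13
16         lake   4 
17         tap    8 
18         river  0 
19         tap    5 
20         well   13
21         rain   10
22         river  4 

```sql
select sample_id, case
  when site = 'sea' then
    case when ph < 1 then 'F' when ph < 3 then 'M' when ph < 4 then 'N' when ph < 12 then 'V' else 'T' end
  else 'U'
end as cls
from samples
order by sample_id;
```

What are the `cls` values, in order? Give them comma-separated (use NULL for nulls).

sample_id=10: site='rain' → outer ELSE → U
sample_id=11: site='sea' → inner[ph < 4] → N
sample_id=12: site='river' → outer ELSE → U
sample_id=13: site='tap' → outer ELSE → U
sample_id=14: site='sea' → inner[ph < 3] → M
sample_id=15: site='tap' → outer ELSE → U
sample_id=16: site='lake' → outer ELSE → U
sample_id=17: site='tap' → outer ELSE → U
sample_id=18: site='river' → outer ELSE → U
sample_id=19: site='tap' → outer ELSE → U
sample_id=20: site='well' → outer ELSE → U
sample_id=21: site='rain' → outer ELSE → U
sample_id=22: site='river' → outer ELSE → U

U, N, U, U, M, U, U, U, U, U, U, U, U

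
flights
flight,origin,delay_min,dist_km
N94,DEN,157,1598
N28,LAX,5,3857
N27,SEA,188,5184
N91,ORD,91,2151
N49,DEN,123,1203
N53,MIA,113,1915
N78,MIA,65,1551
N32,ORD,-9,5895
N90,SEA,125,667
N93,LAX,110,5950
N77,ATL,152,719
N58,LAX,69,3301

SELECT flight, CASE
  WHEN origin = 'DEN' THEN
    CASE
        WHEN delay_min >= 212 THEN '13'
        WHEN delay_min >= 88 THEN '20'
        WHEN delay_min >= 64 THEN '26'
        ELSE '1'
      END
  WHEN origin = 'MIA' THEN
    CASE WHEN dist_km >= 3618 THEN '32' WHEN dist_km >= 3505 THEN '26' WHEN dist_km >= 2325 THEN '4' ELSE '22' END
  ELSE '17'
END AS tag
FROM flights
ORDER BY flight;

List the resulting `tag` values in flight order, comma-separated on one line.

flight=N27: origin='SEA' → outer ELSE → 17
flight=N28: origin='LAX' → outer ELSE → 17
flight=N32: origin='ORD' → outer ELSE → 17
flight=N49: origin='DEN' → inner[delay_min >= 88] → 20
flight=N53: origin='MIA' → inner[ELSE] → 22
flight=N58: origin='LAX' → outer ELSE → 17
flight=N77: origin='ATL' → outer ELSE → 17
flight=N78: origin='MIA' → inner[ELSE] → 22
flight=N90: origin='SEA' → outer ELSE → 17
flight=N91: origin='ORD' → outer ELSE → 17
flight=N93: origin='LAX' → outer ELSE → 17
flight=N94: origin='DEN' → inner[delay_min >= 88] → 20

17, 17, 17, 20, 22, 17, 17, 22, 17, 17, 17, 20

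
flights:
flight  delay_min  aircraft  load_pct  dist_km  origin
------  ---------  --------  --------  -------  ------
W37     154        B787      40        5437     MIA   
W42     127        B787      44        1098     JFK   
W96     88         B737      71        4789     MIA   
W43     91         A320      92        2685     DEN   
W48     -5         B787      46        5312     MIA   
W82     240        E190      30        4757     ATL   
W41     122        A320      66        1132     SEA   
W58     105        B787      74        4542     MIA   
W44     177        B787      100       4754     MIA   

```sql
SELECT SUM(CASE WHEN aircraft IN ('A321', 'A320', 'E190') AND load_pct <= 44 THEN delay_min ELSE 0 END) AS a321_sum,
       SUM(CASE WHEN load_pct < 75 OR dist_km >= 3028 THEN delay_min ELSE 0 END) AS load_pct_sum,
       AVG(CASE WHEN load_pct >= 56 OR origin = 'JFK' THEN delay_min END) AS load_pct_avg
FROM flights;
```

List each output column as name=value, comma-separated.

a321_sum=240, load_pct_sum=1008, load_pct_avg=118.3333333333

[a321_sum: aircraft IN ('A321', 'A320', 'E190') AND load_pct <= 44]
flight=W37: ✗
flight=W42: ✗
flight=W96: ✗
flight=W43: ✗
flight=W48: ✗
flight=W82: ✓ → 240
flight=W41: ✗
flight=W58: ✗
flight=W44: ✗
a321_sum = 240
—
[load_pct_sum: load_pct < 75 OR dist_km >= 3028]
flight=W37: ✓ → 154
flight=W42: ✓ → 127
flight=W96: ✓ → 88
flight=W43: ✗
flight=W48: ✓ → -5
flight=W82: ✓ → 240
flight=W41: ✓ → 122
flight=W58: ✓ → 105
flight=W44: ✓ → 177
load_pct_sum = 154 + 127 + 88 + -5 + 240 + 122 + 105 + 177 = 1008
—
[load_pct_avg: load_pct >= 56 OR origin = 'JFK']
flight=W37: ✗
flight=W42: ✓ → 127
flight=W96: ✓ → 88
flight=W43: ✓ → 91
flight=W48: ✗
flight=W82: ✗
flight=W41: ✓ → 122
flight=W58: ✓ → 105
flight=W44: ✓ → 177
load_pct_avg = (127 + 88 + 91 + 122 + 105 + 177) / 6 = 118.3333333333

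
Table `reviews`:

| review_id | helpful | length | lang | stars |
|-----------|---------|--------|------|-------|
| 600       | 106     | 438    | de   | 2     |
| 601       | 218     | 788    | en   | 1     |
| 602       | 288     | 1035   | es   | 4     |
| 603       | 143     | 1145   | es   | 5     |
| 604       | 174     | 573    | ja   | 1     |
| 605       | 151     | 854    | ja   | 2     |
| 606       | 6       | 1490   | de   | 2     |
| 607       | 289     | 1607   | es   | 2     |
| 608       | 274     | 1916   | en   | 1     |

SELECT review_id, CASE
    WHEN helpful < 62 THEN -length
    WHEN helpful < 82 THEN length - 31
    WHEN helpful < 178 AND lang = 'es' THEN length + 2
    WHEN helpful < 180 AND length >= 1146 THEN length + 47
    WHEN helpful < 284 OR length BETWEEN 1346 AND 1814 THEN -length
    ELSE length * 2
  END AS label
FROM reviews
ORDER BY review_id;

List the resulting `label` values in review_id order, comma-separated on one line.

-438, -788, 2070, 1147, -573, -854, -1490, -1607, -1916

review_id=600: helpful < 284 OR length BETWEEN 1346 AND 1814 → -438
review_id=601: helpful < 284 OR length BETWEEN 1346 AND 1814 → -788
review_id=602: ELSE → 2070
review_id=603: helpful < 178 AND lang = 'es' → 1147
review_id=604: helpful < 284 OR length BETWEEN 1346 AND 1814 → -573
review_id=605: helpful < 284 OR length BETWEEN 1346 AND 1814 → -854
review_id=606: helpful < 62 → -1490
review_id=607: helpful < 284 OR length BETWEEN 1346 AND 1814 → -1607
review_id=608: helpful < 284 OR length BETWEEN 1346 AND 1814 → -1916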